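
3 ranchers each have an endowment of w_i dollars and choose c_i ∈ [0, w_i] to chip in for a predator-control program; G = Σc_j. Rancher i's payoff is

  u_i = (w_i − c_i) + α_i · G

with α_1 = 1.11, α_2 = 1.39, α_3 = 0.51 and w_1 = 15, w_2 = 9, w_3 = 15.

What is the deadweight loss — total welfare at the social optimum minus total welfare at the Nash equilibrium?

∂u_i/∂c_i = α_i − 1, so rancher i contributes w_i if α_i > 1, else 0.
α_i > 1 for i ∈ {1, 2}; NE contributions (15, 9, 0), G = 24.
W^NE = Σw_i − G^NE + (Σα_i)·G^NE = 39 + 2.01·24 = 87.24.
Planner: ∂(Σu_j)/∂c_i = Σα_j − 1 = 2.01 > 0, so everyone contributes w_i; G^SO = 39, W^SO = 39 + 2.01·39 = 117.39.
Deadweight loss = 30.15.

30.15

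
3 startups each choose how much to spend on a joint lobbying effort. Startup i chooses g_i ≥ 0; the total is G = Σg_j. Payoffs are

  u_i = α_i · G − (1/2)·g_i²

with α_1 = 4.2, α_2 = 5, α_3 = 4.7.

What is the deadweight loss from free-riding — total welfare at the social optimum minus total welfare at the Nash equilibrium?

128.97

Startup i's FOC: ∂u_i/∂g_i = α_i − g_i = 0, so g_i* = α_i.
NE contributions = (4.2, 5, 4.7); G = 13.9.
W^NE = (Σα)·G − ½Σα_i² = 13.9² − ½·64.73 = 160.845.
Planner sets g_i = Σα_j = 13.9 for every i, so G^SO = 3·13.9 = 41.7.
W^SO = (Σα)·G^SO − ½·3·(Σα)² = (3/2)·13.9² = 289.815.
Deadweight loss = W^SO − W^NE = 128.97.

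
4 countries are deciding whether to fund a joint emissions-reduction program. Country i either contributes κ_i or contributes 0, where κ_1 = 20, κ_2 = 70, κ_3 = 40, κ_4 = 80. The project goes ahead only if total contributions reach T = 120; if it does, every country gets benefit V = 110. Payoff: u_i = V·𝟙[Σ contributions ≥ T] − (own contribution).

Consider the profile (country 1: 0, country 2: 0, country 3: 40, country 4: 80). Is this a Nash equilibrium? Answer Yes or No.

Total = 120 ≥ 120: provided.
Country 1 (pledges 0, payoff 110): pledging 20 → total 140, payoff 90. No gain.
Country 2 (pledges 0, payoff 110): pledging 70 → total 190, payoff 40. No gain.
Country 3 (pledges 40, payoff 70): dropping to 0 → total 80, payoff 0. No gain.
Country 4 (pledges 80, payoff 30): dropping to 0 → total 40, payoff 0. No gain.

Yes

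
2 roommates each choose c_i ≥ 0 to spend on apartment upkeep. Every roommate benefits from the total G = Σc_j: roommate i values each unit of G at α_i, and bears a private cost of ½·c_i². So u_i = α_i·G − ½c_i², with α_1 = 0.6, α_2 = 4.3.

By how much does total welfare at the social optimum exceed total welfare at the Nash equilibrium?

Roommate i's FOC: ∂u_i/∂c_i = α_i − c_i = 0, so c_i* = α_i.
NE contributions = (0.6, 4.3); G = 4.9.
W^NE = (Σα)·G − ½Σα_i² = 4.9² − ½·18.85 = 14.585.
Planner sets c_i = Σα_j = 4.9 for every i, so G^SO = 2·4.9 = 9.8.
W^SO = (Σα)·G^SO − ½·2·(Σα)² = (2/2)·4.9² = 24.01.
Deadweight loss = W^SO − W^NE = 9.425.

9.425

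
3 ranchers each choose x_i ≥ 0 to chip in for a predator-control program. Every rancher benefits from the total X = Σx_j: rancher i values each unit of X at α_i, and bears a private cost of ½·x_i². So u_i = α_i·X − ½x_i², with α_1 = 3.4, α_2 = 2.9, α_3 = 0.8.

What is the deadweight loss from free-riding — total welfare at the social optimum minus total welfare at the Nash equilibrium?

Rancher i's FOC: ∂u_i/∂x_i = α_i − x_i = 0, so x_i* = α_i.
NE contributions = (3.4, 2.9, 0.8); X = 7.1.
W^NE = (Σα)·X − ½Σα_i² = 7.1² − ½·20.61 = 40.105.
Planner sets x_i = Σα_j = 7.1 for every i, so X^SO = 3·7.1 = 21.3.
W^SO = (Σα)·X^SO − ½·3·(Σα)² = (3/2)·7.1² = 75.615.
Deadweight loss = W^SO − W^NE = 35.51.

35.51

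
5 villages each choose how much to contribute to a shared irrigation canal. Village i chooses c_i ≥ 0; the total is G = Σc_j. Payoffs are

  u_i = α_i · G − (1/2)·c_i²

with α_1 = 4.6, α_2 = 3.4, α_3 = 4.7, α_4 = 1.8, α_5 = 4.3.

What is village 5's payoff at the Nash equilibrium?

71.595

Village i's FOC: ∂u_i/∂c_i = α_i − c_i = 0, so c_i* = α_i.
NE contributions = (4.6, 3.4, 4.7, 1.8, 4.3); G = 18.8.
u_5 = α_5·G − ½·(c_5)² = 4.3·18.8 − ½·4.3² = 71.595.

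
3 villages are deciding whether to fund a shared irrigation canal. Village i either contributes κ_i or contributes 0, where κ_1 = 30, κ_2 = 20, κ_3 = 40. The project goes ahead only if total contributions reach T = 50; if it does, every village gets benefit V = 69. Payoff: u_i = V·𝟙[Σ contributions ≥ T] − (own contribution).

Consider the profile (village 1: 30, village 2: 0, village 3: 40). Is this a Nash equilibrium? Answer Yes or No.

Yes

Total = 70 ≥ 50: provided.
Village 1 (pledges 30, payoff 39): dropping to 0 → total 40, payoff 0. No gain.
Village 2 (pledges 0, payoff 69): pledging 20 → total 90, payoff 49. No gain.
Village 3 (pledges 40, payoff 29): dropping to 0 → total 30, payoff 0. No gain.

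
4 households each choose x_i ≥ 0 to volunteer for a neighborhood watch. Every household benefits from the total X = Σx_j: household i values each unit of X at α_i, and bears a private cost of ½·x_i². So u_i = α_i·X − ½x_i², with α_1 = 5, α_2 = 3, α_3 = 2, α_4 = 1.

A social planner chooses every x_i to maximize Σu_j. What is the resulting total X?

44

Planner FOC: ∂(Σu_j)/∂x_i = (Σα_j) − x_i = 0, so x_i^SO = Σα_j = 11 for every i; X^SO = 44.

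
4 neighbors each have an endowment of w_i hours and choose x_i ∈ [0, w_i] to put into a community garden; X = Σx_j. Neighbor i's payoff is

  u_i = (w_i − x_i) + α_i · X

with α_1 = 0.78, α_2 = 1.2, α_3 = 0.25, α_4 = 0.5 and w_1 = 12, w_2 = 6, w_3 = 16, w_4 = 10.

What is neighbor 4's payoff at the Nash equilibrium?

∂u_i/∂x_i = α_i − 1, so neighbor i contributes w_i if α_i > 1, else 0.
α_i > 1 for i ∈ {2}; NE contributions (0, 6, 0, 0), X = 6.
u_4 = (10 − 0) + 0.5·6 = 13.

13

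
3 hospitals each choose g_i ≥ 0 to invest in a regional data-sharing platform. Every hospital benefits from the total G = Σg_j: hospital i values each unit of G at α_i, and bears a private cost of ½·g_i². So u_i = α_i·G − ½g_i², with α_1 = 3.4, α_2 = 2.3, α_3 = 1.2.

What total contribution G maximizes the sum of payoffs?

20.7

Planner FOC: ∂(Σu_j)/∂g_i = (Σα_j) − g_i = 0, so g_i^SO = Σα_j = 6.9 for every i; G^SO = 20.7.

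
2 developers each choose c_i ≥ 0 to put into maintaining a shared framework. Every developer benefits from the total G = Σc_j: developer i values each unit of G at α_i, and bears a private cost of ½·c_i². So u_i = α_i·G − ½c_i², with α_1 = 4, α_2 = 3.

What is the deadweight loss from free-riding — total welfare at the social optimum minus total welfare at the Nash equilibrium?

12.5

Developer i's FOC: ∂u_i/∂c_i = α_i − c_i = 0, so c_i* = α_i.
NE contributions = (4, 3); G = 7.
W^NE = (Σα)·G − ½Σα_i² = 7² − ½·25 = 36.5.
Planner sets c_i = Σα_j = 7 for every i, so G^SO = 2·7 = 14.
W^SO = (Σα)·G^SO − ½·2·(Σα)² = (2/2)·7² = 49.
Deadweight loss = W^SO − W^NE = 12.5.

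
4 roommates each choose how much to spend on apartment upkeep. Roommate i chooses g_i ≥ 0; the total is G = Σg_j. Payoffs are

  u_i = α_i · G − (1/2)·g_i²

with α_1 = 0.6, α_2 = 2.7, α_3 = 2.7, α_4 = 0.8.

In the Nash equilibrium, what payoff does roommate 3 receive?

14.715

Roommate i's FOC: ∂u_i/∂g_i = α_i − g_i = 0, so g_i* = α_i.
NE contributions = (0.6, 2.7, 2.7, 0.8); G = 6.8.
u_3 = α_3·G − ½·(g_3)² = 2.7·6.8 − ½·2.7² = 14.715.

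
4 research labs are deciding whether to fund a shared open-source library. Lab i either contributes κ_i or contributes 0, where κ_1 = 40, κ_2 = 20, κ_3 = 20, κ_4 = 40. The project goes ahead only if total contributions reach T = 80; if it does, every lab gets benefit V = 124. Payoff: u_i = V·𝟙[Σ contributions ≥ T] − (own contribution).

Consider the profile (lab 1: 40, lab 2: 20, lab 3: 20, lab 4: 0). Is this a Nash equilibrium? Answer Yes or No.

Total = 80 ≥ 80: provided.
Lab 1 (pledges 40, payoff 84): dropping to 0 → total 40, payoff 0. No gain.
Lab 2 (pledges 20, payoff 104): dropping to 0 → total 60, payoff 0. No gain.
Lab 3 (pledges 20, payoff 104): dropping to 0 → total 60, payoff 0. No gain.
Lab 4 (pledges 0, payoff 124): pledging 40 → total 120, payoff 84. No gain.

Yes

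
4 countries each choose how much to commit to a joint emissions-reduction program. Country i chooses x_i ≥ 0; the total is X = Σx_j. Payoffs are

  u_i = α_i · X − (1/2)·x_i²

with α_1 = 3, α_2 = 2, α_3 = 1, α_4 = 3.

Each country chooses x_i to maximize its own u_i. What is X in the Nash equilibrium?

Country i's FOC: ∂u_i/∂x_i = α_i − x_i = 0, so x_i* = α_i.
NE contributions = (3, 2, 1, 3); X = 9.

9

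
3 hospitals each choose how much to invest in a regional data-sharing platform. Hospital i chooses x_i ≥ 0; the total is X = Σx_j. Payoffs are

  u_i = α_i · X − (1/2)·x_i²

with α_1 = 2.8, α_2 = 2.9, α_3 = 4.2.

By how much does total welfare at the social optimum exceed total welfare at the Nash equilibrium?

Hospital i's FOC: ∂u_i/∂x_i = α_i − x_i = 0, so x_i* = α_i.
NE contributions = (2.8, 2.9, 4.2); X = 9.9.
W^NE = (Σα)·X − ½Σα_i² = 9.9² − ½·33.89 = 81.065.
Planner sets x_i = Σα_j = 9.9 for every i, so X^SO = 3·9.9 = 29.7.
W^SO = (Σα)·X^SO − ½·3·(Σα)² = (3/2)·9.9² = 147.015.
Deadweight loss = W^SO − W^NE = 65.95.

65.95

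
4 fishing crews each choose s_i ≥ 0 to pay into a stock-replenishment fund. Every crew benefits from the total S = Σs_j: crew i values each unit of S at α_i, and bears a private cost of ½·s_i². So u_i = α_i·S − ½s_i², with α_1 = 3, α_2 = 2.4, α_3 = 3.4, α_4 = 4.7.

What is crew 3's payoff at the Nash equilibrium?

40.12

Crew i's FOC: ∂u_i/∂s_i = α_i − s_i = 0, so s_i* = α_i.
NE contributions = (3, 2.4, 3.4, 4.7); S = 13.5.
u_3 = α_3·S − ½·(s_3)² = 3.4·13.5 − ½·3.4² = 40.12.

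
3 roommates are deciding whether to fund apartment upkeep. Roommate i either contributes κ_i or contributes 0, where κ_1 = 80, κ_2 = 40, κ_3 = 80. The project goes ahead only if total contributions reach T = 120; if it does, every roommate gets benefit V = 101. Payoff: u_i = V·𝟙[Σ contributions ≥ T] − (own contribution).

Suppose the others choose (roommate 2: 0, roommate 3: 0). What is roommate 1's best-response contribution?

Others' total = 0. Even contributing 80 gives 80 < 120: no benefit either way.
Best response: 0.

0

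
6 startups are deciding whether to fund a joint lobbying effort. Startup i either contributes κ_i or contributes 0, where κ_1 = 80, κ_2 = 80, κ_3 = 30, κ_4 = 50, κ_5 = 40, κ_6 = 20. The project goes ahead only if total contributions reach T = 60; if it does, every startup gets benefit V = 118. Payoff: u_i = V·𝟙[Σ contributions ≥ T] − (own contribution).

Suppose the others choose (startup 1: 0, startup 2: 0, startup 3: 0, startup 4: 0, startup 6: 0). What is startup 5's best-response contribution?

0

Others' total = 0. Even contributing 40 gives 40 < 60: no benefit either way.
Best response: 0.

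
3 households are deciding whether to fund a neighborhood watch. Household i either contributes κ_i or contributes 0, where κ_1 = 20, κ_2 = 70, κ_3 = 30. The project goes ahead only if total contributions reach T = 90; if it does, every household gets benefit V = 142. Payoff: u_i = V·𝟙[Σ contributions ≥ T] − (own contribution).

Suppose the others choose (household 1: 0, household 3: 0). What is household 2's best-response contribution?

Others' total = 0. Even contributing 70 gives 70 < 90: no benefit either way.
Best response: 0.

0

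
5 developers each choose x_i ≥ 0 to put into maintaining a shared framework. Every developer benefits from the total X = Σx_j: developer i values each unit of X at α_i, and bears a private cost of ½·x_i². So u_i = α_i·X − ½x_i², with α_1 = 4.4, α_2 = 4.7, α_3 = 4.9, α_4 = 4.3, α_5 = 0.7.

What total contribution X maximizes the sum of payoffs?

Planner FOC: ∂(Σu_j)/∂x_i = (Σα_j) − x_i = 0, so x_i^SO = Σα_j = 19 for every i; X^SO = 95.

95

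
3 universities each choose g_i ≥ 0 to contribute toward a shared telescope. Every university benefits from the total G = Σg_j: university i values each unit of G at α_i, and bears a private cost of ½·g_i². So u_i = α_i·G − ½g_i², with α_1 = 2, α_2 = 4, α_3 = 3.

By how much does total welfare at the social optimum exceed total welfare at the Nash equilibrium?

55

University i's FOC: ∂u_i/∂g_i = α_i − g_i = 0, so g_i* = α_i.
NE contributions = (2, 4, 3); G = 9.
W^NE = (Σα)·G − ½Σα_i² = 9² − ½·29 = 66.5.
Planner sets g_i = Σα_j = 9 for every i, so G^SO = 3·9 = 27.
W^SO = (Σα)·G^SO − ½·3·(Σα)² = (3/2)·9² = 121.5.
Deadweight loss = W^SO − W^NE = 55.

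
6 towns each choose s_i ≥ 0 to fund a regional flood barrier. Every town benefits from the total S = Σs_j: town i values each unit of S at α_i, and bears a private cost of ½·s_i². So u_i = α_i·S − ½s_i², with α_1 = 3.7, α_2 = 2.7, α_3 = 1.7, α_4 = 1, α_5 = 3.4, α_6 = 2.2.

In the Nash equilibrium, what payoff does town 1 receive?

47.545

Town i's FOC: ∂u_i/∂s_i = α_i − s_i = 0, so s_i* = α_i.
NE contributions = (3.7, 2.7, 1.7, 1, 3.4, 2.2); S = 14.7.
u_1 = α_1·S − ½·(s_1)² = 3.7·14.7 − ½·3.7² = 47.545.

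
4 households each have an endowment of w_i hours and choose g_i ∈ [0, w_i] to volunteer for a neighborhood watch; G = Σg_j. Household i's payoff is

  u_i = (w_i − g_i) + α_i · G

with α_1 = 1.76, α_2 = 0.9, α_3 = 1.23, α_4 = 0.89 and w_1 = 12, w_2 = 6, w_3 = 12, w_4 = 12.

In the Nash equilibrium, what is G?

24

∂u_i/∂g_i = α_i − 1, so household i contributes w_i if α_i > 1, else 0.
α_i > 1 for i ∈ {1, 3}; NE contributions (12, 0, 12, 0), G = 24.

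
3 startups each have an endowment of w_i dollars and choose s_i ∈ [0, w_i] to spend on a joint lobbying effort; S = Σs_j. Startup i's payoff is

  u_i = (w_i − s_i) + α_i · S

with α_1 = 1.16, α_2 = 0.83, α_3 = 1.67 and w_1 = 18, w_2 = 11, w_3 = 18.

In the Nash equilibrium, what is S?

∂u_i/∂s_i = α_i − 1, so startup i contributes w_i if α_i > 1, else 0.
α_i > 1 for i ∈ {1, 3}; NE contributions (18, 0, 18), S = 36.

36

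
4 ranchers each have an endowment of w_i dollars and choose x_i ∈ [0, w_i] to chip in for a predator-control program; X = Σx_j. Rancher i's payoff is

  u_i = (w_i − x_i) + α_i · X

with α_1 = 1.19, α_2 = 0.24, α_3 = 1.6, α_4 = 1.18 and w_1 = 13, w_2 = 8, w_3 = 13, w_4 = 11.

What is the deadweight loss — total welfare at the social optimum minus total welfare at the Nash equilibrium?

25.68

∂u_i/∂x_i = α_i − 1, so rancher i contributes w_i if α_i > 1, else 0.
α_i > 1 for i ∈ {1, 3, 4}; NE contributions (13, 0, 13, 11), X = 37.
W^NE = Σw_i − X^NE + (Σα_i)·X^NE = 45 + 3.21·37 = 163.77.
Planner: ∂(Σu_j)/∂x_i = Σα_j − 1 = 3.21 > 0, so everyone contributes w_i; X^SO = 45, W^SO = 45 + 3.21·45 = 189.45.
Deadweight loss = 25.68.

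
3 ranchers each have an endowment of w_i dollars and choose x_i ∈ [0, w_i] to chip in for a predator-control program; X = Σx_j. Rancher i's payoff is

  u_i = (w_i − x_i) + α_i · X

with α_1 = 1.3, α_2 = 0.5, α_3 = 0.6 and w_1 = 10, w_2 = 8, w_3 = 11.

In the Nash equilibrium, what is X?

∂u_i/∂x_i = α_i − 1, so rancher i contributes w_i if α_i > 1, else 0.
α_i > 1 for i ∈ {1}; NE contributions (10, 0, 0), X = 10.

10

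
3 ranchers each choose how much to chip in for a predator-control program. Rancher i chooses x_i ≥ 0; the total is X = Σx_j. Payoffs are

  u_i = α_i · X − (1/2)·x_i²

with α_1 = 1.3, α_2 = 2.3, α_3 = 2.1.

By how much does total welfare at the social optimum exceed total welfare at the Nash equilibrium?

Rancher i's FOC: ∂u_i/∂x_i = α_i − x_i = 0, so x_i* = α_i.
NE contributions = (1.3, 2.3, 2.1); X = 5.7.
W^NE = (Σα)·X − ½Σα_i² = 5.7² − ½·11.39 = 26.795.
Planner sets x_i = Σα_j = 5.7 for every i, so X^SO = 3·5.7 = 17.1.
W^SO = (Σα)·X^SO − ½·3·(Σα)² = (3/2)·5.7² = 48.735.
Deadweight loss = W^SO − W^NE = 21.94.

21.94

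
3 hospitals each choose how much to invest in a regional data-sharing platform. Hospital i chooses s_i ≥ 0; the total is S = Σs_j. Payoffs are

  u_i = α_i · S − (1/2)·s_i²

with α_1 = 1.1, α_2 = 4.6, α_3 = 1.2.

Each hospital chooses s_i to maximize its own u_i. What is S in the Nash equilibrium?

Hospital i's FOC: ∂u_i/∂s_i = α_i − s_i = 0, so s_i* = α_i.
NE contributions = (1.1, 4.6, 1.2); S = 6.9.

6.9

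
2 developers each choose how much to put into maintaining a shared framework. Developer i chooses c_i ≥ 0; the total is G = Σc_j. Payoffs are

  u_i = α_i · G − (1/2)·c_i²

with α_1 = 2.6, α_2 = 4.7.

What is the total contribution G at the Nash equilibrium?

Developer i's FOC: ∂u_i/∂c_i = α_i − c_i = 0, so c_i* = α_i.
NE contributions = (2.6, 4.7); G = 7.3.

7.3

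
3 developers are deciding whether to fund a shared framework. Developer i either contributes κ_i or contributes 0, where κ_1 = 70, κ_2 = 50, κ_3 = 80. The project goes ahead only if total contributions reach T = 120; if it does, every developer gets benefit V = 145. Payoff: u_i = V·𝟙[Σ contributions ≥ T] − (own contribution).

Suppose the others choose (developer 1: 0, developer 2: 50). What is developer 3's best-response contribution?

Others' total = 50. Contributing 80 brings total to 130 ≥ 120: gain V − κ_3 = 65.
Best response: 80.

80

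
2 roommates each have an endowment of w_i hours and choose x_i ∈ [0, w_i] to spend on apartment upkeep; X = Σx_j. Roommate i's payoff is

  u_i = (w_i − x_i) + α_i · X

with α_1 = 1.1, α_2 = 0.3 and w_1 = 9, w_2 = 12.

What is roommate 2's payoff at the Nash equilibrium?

∂u_i/∂x_i = α_i − 1, so roommate i contributes w_i if α_i > 1, else 0.
α_i > 1 for i ∈ {1}; NE contributions (9, 0), X = 9.
u_2 = (12 − 0) + 0.3·9 = 14.7.

14.7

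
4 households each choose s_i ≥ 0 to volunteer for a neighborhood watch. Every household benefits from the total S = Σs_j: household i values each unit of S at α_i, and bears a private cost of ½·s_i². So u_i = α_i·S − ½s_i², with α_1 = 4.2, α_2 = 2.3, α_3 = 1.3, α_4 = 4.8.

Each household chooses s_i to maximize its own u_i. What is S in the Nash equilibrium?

12.6

Household i's FOC: ∂u_i/∂s_i = α_i − s_i = 0, so s_i* = α_i.
NE contributions = (4.2, 2.3, 1.3, 4.8); S = 12.6.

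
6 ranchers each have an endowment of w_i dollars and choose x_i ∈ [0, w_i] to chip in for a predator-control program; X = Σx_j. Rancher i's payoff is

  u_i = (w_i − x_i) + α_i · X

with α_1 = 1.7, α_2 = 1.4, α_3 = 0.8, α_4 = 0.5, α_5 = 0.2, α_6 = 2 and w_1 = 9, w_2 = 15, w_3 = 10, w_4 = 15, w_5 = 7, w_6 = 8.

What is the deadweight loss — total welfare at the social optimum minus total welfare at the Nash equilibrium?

∂u_i/∂x_i = α_i − 1, so rancher i contributes w_i if α_i > 1, else 0.
α_i > 1 for i ∈ {1, 2, 6}; NE contributions (9, 15, 0, 0, 0, 8), X = 32.
W^NE = Σw_i − X^NE + (Σα_i)·X^NE = 64 + 5.6·32 = 243.2.
Planner: ∂(Σu_j)/∂x_i = Σα_j − 1 = 5.6 > 0, so everyone contributes w_i; X^SO = 64, W^SO = 64 + 5.6·64 = 422.4.
Deadweight loss = 179.2.

179.2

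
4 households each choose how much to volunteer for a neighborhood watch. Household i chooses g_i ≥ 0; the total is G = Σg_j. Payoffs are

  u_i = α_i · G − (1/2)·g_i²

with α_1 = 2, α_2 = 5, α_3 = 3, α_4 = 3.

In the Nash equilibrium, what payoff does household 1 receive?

Household i's FOC: ∂u_i/∂g_i = α_i − g_i = 0, so g_i* = α_i.
NE contributions = (2, 5, 3, 3); G = 13.
u_1 = α_1·G − ½·(g_1)² = 2·13 − ½·2² = 24.

24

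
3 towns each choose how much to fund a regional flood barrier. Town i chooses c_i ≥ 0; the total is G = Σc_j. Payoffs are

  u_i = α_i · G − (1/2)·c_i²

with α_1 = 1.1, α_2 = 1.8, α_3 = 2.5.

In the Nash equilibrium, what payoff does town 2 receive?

Town i's FOC: ∂u_i/∂c_i = α_i − c_i = 0, so c_i* = α_i.
NE contributions = (1.1, 1.8, 2.5); G = 5.4.
u_2 = α_2·G − ½·(c_2)² = 1.8·5.4 − ½·1.8² = 8.1.

8.1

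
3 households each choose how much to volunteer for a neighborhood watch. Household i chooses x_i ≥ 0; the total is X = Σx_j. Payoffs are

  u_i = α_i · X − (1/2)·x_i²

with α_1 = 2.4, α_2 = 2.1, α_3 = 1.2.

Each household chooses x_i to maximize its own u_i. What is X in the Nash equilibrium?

Household i's FOC: ∂u_i/∂x_i = α_i − x_i = 0, so x_i* = α_i.
NE contributions = (2.4, 2.1, 1.2); X = 5.7.

5.7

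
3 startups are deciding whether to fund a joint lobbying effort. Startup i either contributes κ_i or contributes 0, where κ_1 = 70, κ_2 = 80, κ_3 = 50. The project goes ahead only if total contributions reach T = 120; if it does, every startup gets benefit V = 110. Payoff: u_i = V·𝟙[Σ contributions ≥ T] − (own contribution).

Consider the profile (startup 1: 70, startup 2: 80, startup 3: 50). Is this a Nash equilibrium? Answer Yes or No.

No

Total = 200 ≥ 120: provided.
Startup 1 (pledges 70, payoff 40): dropping to 0 → total 130, payoff 110. Profitable deviation.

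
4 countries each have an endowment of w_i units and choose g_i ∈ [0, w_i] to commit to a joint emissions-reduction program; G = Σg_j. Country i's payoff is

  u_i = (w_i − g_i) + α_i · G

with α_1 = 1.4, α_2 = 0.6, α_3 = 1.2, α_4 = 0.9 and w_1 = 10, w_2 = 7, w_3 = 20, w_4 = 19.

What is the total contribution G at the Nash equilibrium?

∂u_i/∂g_i = α_i − 1, so country i contributes w_i if α_i > 1, else 0.
α_i > 1 for i ∈ {1, 3}; NE contributions (10, 0, 20, 0), G = 30.

30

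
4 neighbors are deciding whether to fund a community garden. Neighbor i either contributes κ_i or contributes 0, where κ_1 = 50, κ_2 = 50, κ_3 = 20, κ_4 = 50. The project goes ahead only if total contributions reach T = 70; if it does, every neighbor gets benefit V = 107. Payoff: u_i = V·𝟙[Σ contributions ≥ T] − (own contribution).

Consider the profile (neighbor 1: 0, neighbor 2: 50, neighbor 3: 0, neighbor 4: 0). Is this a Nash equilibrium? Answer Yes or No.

Total = 50 < 70: not provided.
Neighbor 1 (pledges 0, payoff 0): pledging 50 → total 100, payoff 57. Profitable deviation.

No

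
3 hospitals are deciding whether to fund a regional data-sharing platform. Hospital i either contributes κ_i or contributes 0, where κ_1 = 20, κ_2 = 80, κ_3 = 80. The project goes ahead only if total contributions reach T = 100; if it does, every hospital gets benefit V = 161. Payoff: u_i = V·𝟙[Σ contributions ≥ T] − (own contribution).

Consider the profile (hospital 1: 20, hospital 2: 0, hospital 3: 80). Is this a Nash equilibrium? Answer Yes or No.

Yes

Total = 100 ≥ 100: provided.
Hospital 1 (pledges 20, payoff 141): dropping to 0 → total 80, payoff 0. No gain.
Hospital 2 (pledges 0, payoff 161): pledging 80 → total 180, payoff 81. No gain.
Hospital 3 (pledges 80, payoff 81): dropping to 0 → total 20, payoff 0. No gain.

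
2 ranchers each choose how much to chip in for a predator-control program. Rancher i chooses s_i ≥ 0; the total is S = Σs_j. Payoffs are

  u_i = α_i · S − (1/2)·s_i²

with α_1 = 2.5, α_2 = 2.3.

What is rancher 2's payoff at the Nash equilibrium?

Rancher i's FOC: ∂u_i/∂s_i = α_i − s_i = 0, so s_i* = α_i.
NE contributions = (2.5, 2.3); S = 4.8.
u_2 = α_2·S − ½·(s_2)² = 2.3·4.8 − ½·2.3² = 8.395.

8.395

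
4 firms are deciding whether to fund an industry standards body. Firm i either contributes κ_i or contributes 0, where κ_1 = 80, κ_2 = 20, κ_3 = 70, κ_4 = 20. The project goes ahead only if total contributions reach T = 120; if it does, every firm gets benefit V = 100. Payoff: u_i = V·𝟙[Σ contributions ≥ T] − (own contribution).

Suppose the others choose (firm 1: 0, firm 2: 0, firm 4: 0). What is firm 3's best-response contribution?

0

Others' total = 0. Even contributing 70 gives 70 < 120: no benefit either way.
Best response: 0.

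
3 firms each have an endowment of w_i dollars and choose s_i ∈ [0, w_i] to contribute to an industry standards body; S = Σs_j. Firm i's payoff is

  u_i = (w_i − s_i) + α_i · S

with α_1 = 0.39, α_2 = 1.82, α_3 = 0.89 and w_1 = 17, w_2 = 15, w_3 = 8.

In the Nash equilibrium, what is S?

∂u_i/∂s_i = α_i − 1, so firm i contributes w_i if α_i > 1, else 0.
α_i > 1 for i ∈ {2}; NE contributions (0, 15, 0), S = 15.

15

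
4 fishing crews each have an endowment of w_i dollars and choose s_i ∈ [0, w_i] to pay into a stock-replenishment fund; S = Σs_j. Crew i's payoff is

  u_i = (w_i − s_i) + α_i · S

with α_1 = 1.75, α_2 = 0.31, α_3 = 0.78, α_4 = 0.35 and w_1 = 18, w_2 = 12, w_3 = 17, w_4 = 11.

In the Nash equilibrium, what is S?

18

∂u_i/∂s_i = α_i − 1, so crew i contributes w_i if α_i > 1, else 0.
α_i > 1 for i ∈ {1}; NE contributions (18, 0, 0, 0), S = 18.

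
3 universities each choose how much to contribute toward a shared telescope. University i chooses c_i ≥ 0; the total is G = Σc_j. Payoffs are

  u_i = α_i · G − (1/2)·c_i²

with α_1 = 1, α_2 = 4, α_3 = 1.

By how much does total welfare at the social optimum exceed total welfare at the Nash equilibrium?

27

University i's FOC: ∂u_i/∂c_i = α_i − c_i = 0, so c_i* = α_i.
NE contributions = (1, 4, 1); G = 6.
W^NE = (Σα)·G − ½Σα_i² = 6² − ½·18 = 27.
Planner sets c_i = Σα_j = 6 for every i, so G^SO = 3·6 = 18.
W^SO = (Σα)·G^SO − ½·3·(Σα)² = (3/2)·6² = 54.
Deadweight loss = W^SO − W^NE = 27.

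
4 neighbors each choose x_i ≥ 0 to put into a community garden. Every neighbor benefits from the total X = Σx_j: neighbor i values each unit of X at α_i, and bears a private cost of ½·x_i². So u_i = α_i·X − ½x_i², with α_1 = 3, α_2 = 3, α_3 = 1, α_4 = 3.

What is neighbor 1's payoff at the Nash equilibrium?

25.5

Neighbor i's FOC: ∂u_i/∂x_i = α_i − x_i = 0, so x_i* = α_i.
NE contributions = (3, 3, 1, 3); X = 10.
u_1 = α_1·X − ½·(x_1)² = 3·10 − ½·3² = 25.5.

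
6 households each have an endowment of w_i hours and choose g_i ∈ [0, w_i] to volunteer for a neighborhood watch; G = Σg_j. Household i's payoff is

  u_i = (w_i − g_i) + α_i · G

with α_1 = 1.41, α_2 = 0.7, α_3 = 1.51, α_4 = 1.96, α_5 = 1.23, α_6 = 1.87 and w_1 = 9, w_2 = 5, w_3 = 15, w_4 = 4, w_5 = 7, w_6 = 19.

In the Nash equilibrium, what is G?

∂u_i/∂g_i = α_i − 1, so household i contributes w_i if α_i > 1, else 0.
α_i > 1 for i ∈ {1, 3, 4, 5, 6}; NE contributions (9, 0, 15, 4, 7, 19), G = 54.

54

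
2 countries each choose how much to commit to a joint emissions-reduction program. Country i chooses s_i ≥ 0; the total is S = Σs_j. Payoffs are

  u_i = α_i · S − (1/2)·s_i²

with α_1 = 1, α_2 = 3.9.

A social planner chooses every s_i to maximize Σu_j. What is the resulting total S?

9.8

Planner FOC: ∂(Σu_j)/∂s_i = (Σα_j) − s_i = 0, so s_i^SO = Σα_j = 4.9 for every i; S^SO = 9.8.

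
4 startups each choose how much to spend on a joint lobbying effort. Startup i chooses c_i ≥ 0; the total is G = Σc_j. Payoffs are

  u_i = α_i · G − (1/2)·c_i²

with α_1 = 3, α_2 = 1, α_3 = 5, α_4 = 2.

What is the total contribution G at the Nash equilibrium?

11

Startup i's FOC: ∂u_i/∂c_i = α_i − c_i = 0, so c_i* = α_i.
NE contributions = (3, 1, 5, 2); G = 11.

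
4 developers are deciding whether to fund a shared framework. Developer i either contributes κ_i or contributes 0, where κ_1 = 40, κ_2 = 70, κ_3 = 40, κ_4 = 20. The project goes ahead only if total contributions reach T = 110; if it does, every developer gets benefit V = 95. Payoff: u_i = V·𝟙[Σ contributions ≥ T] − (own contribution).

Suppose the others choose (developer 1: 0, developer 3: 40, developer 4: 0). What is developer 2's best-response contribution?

Others' total = 40. Contributing 70 brings total to 110 ≥ 110: gain V − κ_2 = 25.
Best response: 70.

70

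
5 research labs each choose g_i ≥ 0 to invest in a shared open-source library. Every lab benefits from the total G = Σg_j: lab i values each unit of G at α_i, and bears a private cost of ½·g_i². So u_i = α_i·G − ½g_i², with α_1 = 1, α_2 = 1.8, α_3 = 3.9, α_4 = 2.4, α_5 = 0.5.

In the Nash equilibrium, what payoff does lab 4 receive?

20.16

Lab i's FOC: ∂u_i/∂g_i = α_i − g_i = 0, so g_i* = α_i.
NE contributions = (1, 1.8, 3.9, 2.4, 0.5); G = 9.6.
u_4 = α_4·G − ½·(g_4)² = 2.4·9.6 − ½·2.4² = 20.16.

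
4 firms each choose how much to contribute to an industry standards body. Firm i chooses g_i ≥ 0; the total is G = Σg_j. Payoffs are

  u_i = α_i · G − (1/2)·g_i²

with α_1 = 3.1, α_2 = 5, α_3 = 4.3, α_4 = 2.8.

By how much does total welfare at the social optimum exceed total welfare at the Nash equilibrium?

Firm i's FOC: ∂u_i/∂g_i = α_i − g_i = 0, so g_i* = α_i.
NE contributions = (3.1, 5, 4.3, 2.8); G = 15.2.
W^NE = (Σα)·G − ½Σα_i² = 15.2² − ½·60.94 = 200.57.
Planner sets g_i = Σα_j = 15.2 for every i, so G^SO = 4·15.2 = 60.8.
W^SO = (Σα)·G^SO − ½·4·(Σα)² = (4/2)·15.2² = 462.08.
Deadweight loss = W^SO − W^NE = 261.51.

261.51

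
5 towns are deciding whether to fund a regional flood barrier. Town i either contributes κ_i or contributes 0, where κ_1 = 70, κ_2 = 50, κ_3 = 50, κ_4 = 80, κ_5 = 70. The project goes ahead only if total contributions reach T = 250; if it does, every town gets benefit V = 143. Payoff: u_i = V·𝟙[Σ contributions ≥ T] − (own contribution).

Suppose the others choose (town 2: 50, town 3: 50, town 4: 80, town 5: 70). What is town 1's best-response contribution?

Others' total = 250 ≥ 250; contributing adds cost 70 for no extra benefit.
Best response: 0.

0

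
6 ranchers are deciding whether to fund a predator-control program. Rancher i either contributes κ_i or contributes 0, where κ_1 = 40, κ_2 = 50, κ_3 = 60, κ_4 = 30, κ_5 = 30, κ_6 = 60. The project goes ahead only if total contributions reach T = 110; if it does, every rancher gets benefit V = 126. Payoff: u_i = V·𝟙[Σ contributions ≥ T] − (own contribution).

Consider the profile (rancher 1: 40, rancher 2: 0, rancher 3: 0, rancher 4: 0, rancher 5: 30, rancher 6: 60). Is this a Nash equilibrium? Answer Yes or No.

Yes

Total = 130 ≥ 110: provided.
Rancher 1 (pledges 40, payoff 86): dropping to 0 → total 90, payoff 0. No gain.
Rancher 2 (pledges 0, payoff 126): pledging 50 → total 180, payoff 76. No gain.
Rancher 3 (pledges 0, payoff 126): pledging 60 → total 190, payoff 66. No gain.
Rancher 4 (pledges 0, payoff 126): pledging 30 → total 160, payoff 96. No gain.
Rancher 5 (pledges 30, payoff 96): dropping to 0 → total 100, payoff 0. No gain.
Rancher 6 (pledges 60, payoff 66): dropping to 0 → total 70, payoff 0. No gain.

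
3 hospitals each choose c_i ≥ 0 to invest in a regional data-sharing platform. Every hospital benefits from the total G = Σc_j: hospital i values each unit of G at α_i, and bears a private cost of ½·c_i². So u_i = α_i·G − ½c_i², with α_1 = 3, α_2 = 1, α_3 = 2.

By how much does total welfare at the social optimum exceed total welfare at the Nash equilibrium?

Hospital i's FOC: ∂u_i/∂c_i = α_i − c_i = 0, so c_i* = α_i.
NE contributions = (3, 1, 2); G = 6.
W^NE = (Σα)·G − ½Σα_i² = 6² − ½·14 = 29.
Planner sets c_i = Σα_j = 6 for every i, so G^SO = 3·6 = 18.
W^SO = (Σα)·G^SO − ½·3·(Σα)² = (3/2)·6² = 54.
Deadweight loss = W^SO − W^NE = 25.

25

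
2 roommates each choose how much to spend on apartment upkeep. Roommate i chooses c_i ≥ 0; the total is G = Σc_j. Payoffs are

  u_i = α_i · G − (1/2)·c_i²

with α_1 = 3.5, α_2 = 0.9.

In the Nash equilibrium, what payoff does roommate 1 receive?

Roommate i's FOC: ∂u_i/∂c_i = α_i − c_i = 0, so c_i* = α_i.
NE contributions = (3.5, 0.9); G = 4.4.
u_1 = α_1·G − ½·(c_1)² = 3.5·4.4 − ½·3.5² = 9.275.

9.275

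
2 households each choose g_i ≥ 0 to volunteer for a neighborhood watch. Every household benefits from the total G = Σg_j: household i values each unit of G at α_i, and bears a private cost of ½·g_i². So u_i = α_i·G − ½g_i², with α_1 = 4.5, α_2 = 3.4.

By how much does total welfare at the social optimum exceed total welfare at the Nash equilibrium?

Household i's FOC: ∂u_i/∂g_i = α_i − g_i = 0, so g_i* = α_i.
NE contributions = (4.5, 3.4); G = 7.9.
W^NE = (Σα)·G − ½Σα_i² = 7.9² − ½·31.81 = 46.505.
Planner sets g_i = Σα_j = 7.9 for every i, so G^SO = 2·7.9 = 15.8.
W^SO = (Σα)·G^SO − ½·2·(Σα)² = (2/2)·7.9² = 62.41.
Deadweight loss = W^SO − W^NE = 15.905.

15.905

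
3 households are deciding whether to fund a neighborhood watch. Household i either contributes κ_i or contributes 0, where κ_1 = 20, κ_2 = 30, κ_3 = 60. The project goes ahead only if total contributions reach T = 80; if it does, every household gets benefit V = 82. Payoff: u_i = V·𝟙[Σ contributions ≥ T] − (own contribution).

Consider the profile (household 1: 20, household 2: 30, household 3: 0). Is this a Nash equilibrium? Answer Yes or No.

No

Total = 50 < 80: not provided.
Household 1 (pledges 20, payoff -20): dropping to 0 → total 30, payoff 0. Profitable deviation.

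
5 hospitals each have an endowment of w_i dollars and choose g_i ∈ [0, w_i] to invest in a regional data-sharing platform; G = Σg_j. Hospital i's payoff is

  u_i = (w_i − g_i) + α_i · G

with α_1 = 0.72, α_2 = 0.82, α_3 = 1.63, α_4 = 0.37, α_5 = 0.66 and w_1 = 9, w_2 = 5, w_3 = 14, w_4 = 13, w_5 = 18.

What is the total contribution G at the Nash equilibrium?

∂u_i/∂g_i = α_i − 1, so hospital i contributes w_i if α_i > 1, else 0.
α_i > 1 for i ∈ {3}; NE contributions (0, 0, 14, 0, 0), G = 14.

14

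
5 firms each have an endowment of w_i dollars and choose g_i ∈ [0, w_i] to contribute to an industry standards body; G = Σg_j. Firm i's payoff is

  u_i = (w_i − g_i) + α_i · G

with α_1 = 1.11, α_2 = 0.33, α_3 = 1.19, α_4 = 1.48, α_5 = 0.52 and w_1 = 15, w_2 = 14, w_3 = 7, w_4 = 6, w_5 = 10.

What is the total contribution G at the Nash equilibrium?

∂u_i/∂g_i = α_i − 1, so firm i contributes w_i if α_i > 1, else 0.
α_i > 1 for i ∈ {1, 3, 4}; NE contributions (15, 0, 7, 6, 0), G = 28.

28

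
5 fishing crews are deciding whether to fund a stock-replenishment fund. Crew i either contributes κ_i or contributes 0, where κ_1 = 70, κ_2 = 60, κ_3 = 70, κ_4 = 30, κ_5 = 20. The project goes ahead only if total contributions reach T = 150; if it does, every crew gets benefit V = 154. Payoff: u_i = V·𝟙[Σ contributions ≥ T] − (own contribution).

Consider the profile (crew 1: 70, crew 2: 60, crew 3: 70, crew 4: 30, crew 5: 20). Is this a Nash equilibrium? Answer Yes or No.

No

Total = 250 ≥ 150: provided.
Crew 1 (pledges 70, payoff 84): dropping to 0 → total 180, payoff 154. Profitable deviation.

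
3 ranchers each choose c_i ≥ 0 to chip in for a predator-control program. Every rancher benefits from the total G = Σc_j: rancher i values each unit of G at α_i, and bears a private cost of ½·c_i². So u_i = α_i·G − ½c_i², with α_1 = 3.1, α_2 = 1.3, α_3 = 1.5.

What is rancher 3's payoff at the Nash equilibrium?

Rancher i's FOC: ∂u_i/∂c_i = α_i − c_i = 0, so c_i* = α_i.
NE contributions = (3.1, 1.3, 1.5); G = 5.9.
u_3 = α_3·G − ½·(c_3)² = 1.5·5.9 − ½·1.5² = 7.725.

7.725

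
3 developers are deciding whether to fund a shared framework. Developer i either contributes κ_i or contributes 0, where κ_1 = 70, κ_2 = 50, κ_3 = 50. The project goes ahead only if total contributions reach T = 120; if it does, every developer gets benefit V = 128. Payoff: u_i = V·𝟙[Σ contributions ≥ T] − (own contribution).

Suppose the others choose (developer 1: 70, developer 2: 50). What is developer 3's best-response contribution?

0

Others' total = 120 ≥ 120; contributing adds cost 50 for no extra benefit.
Best response: 0.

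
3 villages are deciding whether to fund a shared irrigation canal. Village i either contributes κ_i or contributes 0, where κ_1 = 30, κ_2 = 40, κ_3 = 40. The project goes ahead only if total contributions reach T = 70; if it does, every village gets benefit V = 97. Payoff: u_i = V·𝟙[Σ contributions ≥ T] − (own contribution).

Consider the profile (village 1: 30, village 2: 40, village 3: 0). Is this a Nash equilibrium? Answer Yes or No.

Yes

Total = 70 ≥ 70: provided.
Village 1 (pledges 30, payoff 67): dropping to 0 → total 40, payoff 0. No gain.
Village 2 (pledges 40, payoff 57): dropping to 0 → total 30, payoff 0. No gain.
Village 3 (pledges 0, payoff 97): pledging 40 → total 110, payoff 57. No gain.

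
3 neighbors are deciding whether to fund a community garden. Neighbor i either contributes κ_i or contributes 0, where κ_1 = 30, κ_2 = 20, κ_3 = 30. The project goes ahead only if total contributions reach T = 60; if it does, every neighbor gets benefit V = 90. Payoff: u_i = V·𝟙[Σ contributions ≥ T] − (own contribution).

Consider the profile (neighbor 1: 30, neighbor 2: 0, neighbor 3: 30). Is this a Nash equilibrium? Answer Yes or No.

Total = 60 ≥ 60: provided.
Neighbor 1 (pledges 30, payoff 60): dropping to 0 → total 30, payoff 0. No gain.
Neighbor 2 (pledges 0, payoff 90): pledging 20 → total 80, payoff 70. No gain.
Neighbor 3 (pledges 30, payoff 60): dropping to 0 → total 30, payoff 0. No gain.

Yes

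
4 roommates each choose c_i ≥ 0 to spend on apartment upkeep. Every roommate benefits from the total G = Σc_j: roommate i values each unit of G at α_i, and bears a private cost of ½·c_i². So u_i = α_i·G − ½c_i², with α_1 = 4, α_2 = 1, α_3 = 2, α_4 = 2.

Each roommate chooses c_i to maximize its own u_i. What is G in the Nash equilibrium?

Roommate i's FOC: ∂u_i/∂c_i = α_i − c_i = 0, so c_i* = α_i.
NE contributions = (4, 1, 2, 2); G = 9.

9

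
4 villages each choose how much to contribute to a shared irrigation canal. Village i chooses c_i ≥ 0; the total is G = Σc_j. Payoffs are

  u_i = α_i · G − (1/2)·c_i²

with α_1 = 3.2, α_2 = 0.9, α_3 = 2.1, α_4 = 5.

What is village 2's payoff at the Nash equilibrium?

Village i's FOC: ∂u_i/∂c_i = α_i − c_i = 0, so c_i* = α_i.
NE contributions = (3.2, 0.9, 2.1, 5); G = 11.2.
u_2 = α_2·G − ½·(c_2)² = 0.9·11.2 − ½·0.9² = 9.675.

9.675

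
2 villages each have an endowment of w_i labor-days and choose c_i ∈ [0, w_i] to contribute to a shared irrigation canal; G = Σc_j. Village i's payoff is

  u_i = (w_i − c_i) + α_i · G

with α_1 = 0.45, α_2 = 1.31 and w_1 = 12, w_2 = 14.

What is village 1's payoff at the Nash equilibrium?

18.3

∂u_i/∂c_i = α_i − 1, so village i contributes w_i if α_i > 1, else 0.
α_i > 1 for i ∈ {2}; NE contributions (0, 14), G = 14.
u_1 = (12 − 0) + 0.45·14 = 18.3.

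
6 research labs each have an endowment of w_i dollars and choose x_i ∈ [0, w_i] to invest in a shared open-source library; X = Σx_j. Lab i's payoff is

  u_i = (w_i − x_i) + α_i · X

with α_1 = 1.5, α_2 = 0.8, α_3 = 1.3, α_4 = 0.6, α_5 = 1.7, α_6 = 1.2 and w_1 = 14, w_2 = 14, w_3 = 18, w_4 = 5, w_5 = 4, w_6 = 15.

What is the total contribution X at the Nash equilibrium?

51

∂u_i/∂x_i = α_i − 1, so lab i contributes w_i if α_i > 1, else 0.
α_i > 1 for i ∈ {1, 3, 5, 6}; NE contributions (14, 0, 18, 0, 4, 15), X = 51.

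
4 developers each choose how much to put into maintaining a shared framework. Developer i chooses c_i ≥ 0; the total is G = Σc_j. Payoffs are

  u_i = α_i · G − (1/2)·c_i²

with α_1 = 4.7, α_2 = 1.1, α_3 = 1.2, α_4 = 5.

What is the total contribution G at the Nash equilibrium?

Developer i's FOC: ∂u_i/∂c_i = α_i − c_i = 0, so c_i* = α_i.
NE contributions = (4.7, 1.1, 1.2, 5); G = 12.

12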